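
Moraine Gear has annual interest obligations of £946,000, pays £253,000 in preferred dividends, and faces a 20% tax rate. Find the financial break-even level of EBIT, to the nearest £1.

£1,262,250

Preferred dividends are paid after tax, so their pre-tax equivalent is £253,000 ÷ (1 − 0.20) = £316,250.00.
EPS = 0 when EBIT covers interest plus the pre-tax preferred burden: £946,000 + £316,250.00 = £1,262,250.00.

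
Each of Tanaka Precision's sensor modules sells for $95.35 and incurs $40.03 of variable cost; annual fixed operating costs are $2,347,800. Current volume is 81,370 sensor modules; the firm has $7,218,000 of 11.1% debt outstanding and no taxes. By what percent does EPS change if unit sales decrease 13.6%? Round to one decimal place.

-45.3%

Total contribution margin = 81,370 × $55.32 = $4,501,388.40.
Subtracting fixed costs: EBIT = $4,501,388.40 − $2,347,800 = $2,153,588.40.
Interest = $801,198.00, so EBIT − I = $1,352,390.40.
DCL = total CM / (EBIT − I) = $4,501,388.40 / $1,352,390.40 = 3.3285.
%ΔEPS = DCL × %ΔSales = 3.3285 × -13.6% = -45.3%.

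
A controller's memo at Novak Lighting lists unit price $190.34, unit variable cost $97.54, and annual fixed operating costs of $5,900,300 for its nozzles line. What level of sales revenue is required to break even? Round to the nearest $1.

Contribution margin per unit = $190.34 − $97.54 = $92.80, a CM ratio of $92.80 ÷ $190.34 = 0.4875.
Break-even sales = FC ÷ CM ratio = $5,900,300 × $190.34 / $92.80 = $12,101,973.

$12,101,973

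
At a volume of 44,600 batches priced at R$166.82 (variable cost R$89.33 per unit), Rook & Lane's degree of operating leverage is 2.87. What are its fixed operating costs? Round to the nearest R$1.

Contribution at this volume is 44,600 × R$77.49 = R$3,456,054.00.
DOL = contribution / EBIT, so EBIT = R$3,456,054.00 / 2.87 = R$1,204,200.00.
And FC = contribution − EBIT = R$3,456,054.00 − R$1,204,200.00 = R$2,251,854.

R$2,251,854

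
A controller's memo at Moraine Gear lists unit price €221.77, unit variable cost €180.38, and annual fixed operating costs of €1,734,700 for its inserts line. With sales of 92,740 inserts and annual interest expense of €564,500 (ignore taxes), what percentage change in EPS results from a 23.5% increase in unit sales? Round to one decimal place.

+58.6%

Contribution at this volume is 92,740 × €41.39 = €3,838,508.60.
Operating income = contribution − fixed costs = €3,838,508.60 − €1,734,700 = €2,103,808.60.
Interest = €564,500.00, so EBIT − I = €1,539,308.60.
Degree of combined leverage = contribution ÷ (EBIT − I) = €3,838,508.60 ÷ €1,539,308.60 = 2.4937.
EPS therefore changes by 2.4937 × (+23.5%) = +58.6%.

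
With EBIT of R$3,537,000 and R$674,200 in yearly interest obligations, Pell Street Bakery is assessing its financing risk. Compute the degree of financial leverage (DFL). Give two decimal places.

1.24

Annual interest charges come to R$674,200.00.
DFL = EBIT ÷ (EBIT − I) = R$3,537,000 ÷ (R$3,537,000 − R$674,200.00) = R$3,537,000 ÷ R$2,862,800.00 = 1.2355.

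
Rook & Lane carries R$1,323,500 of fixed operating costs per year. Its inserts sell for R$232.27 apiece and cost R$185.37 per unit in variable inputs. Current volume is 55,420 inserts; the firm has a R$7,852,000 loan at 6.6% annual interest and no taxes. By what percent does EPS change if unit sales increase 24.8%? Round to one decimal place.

At 55,420 units, contribution = 55,420 × R$46.90 = R$2,599,198.00.
Operating income = contribution − fixed costs = R$2,599,198.00 − R$1,323,500 = R$1,275,698.00.
After interest of R$518,232.00, pre-tax earnings = R$757,466.00.
Degree of combined leverage = contribution ÷ (EBIT − I) = R$2,599,198.00 ÷ R$757,466.00 = 3.4314.
EPS therefore changes by 3.4314 × (+24.8%) = +85.1%.

+85.1%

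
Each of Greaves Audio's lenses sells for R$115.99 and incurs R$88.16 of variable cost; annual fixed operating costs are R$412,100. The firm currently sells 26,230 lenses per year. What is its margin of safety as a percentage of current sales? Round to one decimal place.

Each unit contributes R$115.99 − R$88.16 = R$27.83. Break-even units = R$412,100 ÷ R$27.83 = 14,807.76; break-even revenue = 14,807.76 × R$115.99 = R$1,717,552.25.
Current sales = 26,230 × R$115.99 = R$3,042,417.70.
Margin of safety = (R$3,042,417.70 − R$1,717,552.25) ÷ R$3,042,417.70 = 43.5%.

43.5%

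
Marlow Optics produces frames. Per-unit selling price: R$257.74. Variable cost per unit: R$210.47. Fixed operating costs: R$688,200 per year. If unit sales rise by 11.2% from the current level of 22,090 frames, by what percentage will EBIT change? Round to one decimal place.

+32.9%

Total contribution margin = 22,090 × R$47.27 = R$1,044,194.30.
Operating income = contribution − fixed costs = R$1,044,194.30 − R$688,200 = R$355,994.30.
So DOL = total CM / EBIT = R$1,044,194.30 / R$355,994.30 = 2.9332.
So EBIT moves 2.9332 × (+11.2%) = +32.9%.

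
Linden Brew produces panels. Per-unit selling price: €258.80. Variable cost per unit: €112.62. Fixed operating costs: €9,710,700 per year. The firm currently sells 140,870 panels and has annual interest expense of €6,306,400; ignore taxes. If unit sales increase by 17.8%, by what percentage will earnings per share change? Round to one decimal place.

+80.1%

At 140,870 units, contribution = 140,870 × €146.18 = €20,592,376.60.
EBIT = €20,592,376.60 − €9,710,700 = €10,881,676.60.
After interest of €6,306,400.00, pre-tax earnings = €4,575,276.60.
Degree of combined leverage = contribution ÷ (EBIT − I) = €20,592,376.60 ÷ €4,575,276.60 = 4.5008.
%ΔEPS = DCL × %ΔSales = 4.5008 × +17.8% = +80.1%.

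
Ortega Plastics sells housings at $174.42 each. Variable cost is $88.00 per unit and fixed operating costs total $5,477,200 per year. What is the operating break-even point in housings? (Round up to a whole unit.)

Unit CM = price − variable cost = $174.42 − $88.00 = $86.42.
Break-even Q = $5,477,200 / $86.42 = 63,378.85 → 63,379 housings.

63,379 housings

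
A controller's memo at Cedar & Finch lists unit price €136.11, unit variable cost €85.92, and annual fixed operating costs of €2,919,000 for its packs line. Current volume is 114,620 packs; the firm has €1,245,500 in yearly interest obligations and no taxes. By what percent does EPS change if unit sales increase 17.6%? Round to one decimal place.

+63.7%

Total contribution margin = 114,620 × €50.19 = €5,752,777.80.
Subtracting fixed costs: EBIT = €5,752,777.80 − €2,919,000 = €2,833,777.80.
Interest = €1,245,500.00, so EBIT − I = €1,588,277.80.
DCL = total CM / (EBIT − I) = €5,752,777.80 / €1,588,277.80 = 3.6220.
EPS therefore changes by 3.6220 × (+17.6%) = +63.7%.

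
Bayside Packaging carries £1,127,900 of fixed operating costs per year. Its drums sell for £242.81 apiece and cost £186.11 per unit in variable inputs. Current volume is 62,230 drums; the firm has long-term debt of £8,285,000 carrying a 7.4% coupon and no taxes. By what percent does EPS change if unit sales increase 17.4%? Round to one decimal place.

Total contribution margin = 62,230 × £56.70 = £3,528,441.00.
EBIT = £3,528,441.00 − £1,127,900 = £2,400,541.00.
After interest of £613,090.00, pre-tax earnings = £1,787,451.00.
DCL = total CM / (EBIT − I) = £3,528,441.00 / £1,787,451.00 = 1.9740.
EPS therefore changes by 1.9740 × (+17.4%) = +34.3%.

+34.3%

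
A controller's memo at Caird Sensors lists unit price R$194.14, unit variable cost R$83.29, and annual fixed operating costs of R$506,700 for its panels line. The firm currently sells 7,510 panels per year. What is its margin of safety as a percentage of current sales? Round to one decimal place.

Each unit contributes R$194.14 − R$83.29 = R$110.85. Break-even units = R$506,700 ÷ R$110.85 = 4,571.04; break-even revenue = 4,571.04 × R$194.14 = R$887,422.08.
Current sales = 7,510 × R$194.14 = R$1,457,991.40.
Margin of safety = (R$1,457,991.40 − R$887,422.08) ÷ R$1,457,991.40 = 39.1%.

39.1%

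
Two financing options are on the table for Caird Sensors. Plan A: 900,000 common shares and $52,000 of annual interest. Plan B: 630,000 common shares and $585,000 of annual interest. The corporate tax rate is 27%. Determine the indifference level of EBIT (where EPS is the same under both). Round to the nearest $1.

Set EPS_A = EPS_B: (EBIT − $52,000)(1 − 0.27) ÷ 900,000 = (EBIT − $585,000)(1 − 0.27) ÷ 630,000.
The (1 − t) factor cancels: (EBIT − 52,000) × 630,000 = (EBIT − 585,000) × 900,000.
Solving, EBIT = (585,000·900,000 − 52,000·630,000) / (900,000 − 630,000) = 493,740,000,000 / 270,000 = 1,828,666.67.

$1,828,667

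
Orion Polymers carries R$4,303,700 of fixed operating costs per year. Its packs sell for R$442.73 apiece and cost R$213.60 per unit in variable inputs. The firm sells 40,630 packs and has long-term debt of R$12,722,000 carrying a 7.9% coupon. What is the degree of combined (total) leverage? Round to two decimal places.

Total contribution margin = 40,630 × R$229.13 = R$9,309,551.90.
Operating income = contribution − fixed costs = R$9,309,551.90 − R$4,303,700 = R$5,005,851.90. Interest = R$1,005,038.00.
DOL = R$9,309,551.90 ÷ R$5,005,851.90 = 1.8597; DFL = R$5,005,851.90 ÷ R$4,000,813.90 = 1.2512.
Combined leverage = 1.8597 × 1.2512 = 2.3269.

2.33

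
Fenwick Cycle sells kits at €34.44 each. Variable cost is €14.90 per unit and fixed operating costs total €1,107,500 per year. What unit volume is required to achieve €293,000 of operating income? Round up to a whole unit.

71,674 kits

Each unit contributes €34.44 − €14.90 = €19.54.
Units = (FC + target) / CM = (€1,107,500 + €293,000) / €19.54 = 71,673.49, so 71,674 kits.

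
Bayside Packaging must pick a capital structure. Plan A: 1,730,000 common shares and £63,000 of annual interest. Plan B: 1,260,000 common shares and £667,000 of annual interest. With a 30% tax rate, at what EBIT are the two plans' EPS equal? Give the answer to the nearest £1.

£2,286,234

At indifference, (EBIT − 63,000)(1 − t)/1,730,000 = (EBIT − 667,000)(1 − t)/1,260,000.
The (1 − t) factor cancels: (EBIT − 63,000) × 1,260,000 = (EBIT − 667,000) × 1,730,000.
Solving, EBIT = (667,000·1,730,000 − 63,000·1,260,000) / (1,730,000 − 1,260,000) = 1,074,530,000,000 / 470,000 = 2,286,234.04.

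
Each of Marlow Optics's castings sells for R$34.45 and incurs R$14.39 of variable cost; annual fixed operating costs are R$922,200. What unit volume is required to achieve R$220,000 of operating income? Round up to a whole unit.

Unit CM = price − variable cost = R$34.45 − R$14.39 = R$20.06.
Units = (FC + target) / CM = (R$922,200 + R$220,000) / R$20.06 = 56,939.18, so 56,940 castings.

56,940 castings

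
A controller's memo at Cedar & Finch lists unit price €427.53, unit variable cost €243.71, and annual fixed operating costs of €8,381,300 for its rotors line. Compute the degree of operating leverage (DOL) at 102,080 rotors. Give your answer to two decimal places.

At 102,080 units, contribution = 102,080 × €183.82 = €18,764,345.60.
EBIT = €18,764,345.60 − €8,381,300 = €10,383,045.60.
So DOL = total CM / EBIT = €18,764,345.60 / €10,383,045.60 = 1.8072.

1.81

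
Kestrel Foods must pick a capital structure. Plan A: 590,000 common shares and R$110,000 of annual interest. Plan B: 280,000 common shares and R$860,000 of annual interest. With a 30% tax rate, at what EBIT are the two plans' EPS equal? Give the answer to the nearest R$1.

R$1,537,419

Set EPS_A = EPS_B: (EBIT − R$110,000)(1 − 0.30) ÷ 590,000 = (EBIT − R$860,000)(1 − 0.30) ÷ 280,000.
Cancelling (1 − t) and cross-multiplying: 280,000·(EBIT − 110,000) = 590,000·(EBIT − 860,000).
EBIT × (590,000 − 280,000) = 860,000 × 590,000 − 110,000 × 280,000 = 476,600,000,000, so EBIT = 476,600,000,000 ÷ 310,000 = 1,537,419.35.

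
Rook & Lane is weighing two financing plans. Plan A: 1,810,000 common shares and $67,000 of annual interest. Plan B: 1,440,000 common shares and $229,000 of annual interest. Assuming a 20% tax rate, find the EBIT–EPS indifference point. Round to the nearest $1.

Set EPS_A = EPS_B: (EBIT − $67,000)(1 − 0.20) ÷ 1,810,000 = (EBIT − $229,000)(1 − 0.20) ÷ 1,440,000.
The (1 − t) factor cancels: (EBIT − 67,000) × 1,440,000 = (EBIT − 229,000) × 1,810,000.
Solving, EBIT = (229,000·1,810,000 − 67,000·1,440,000) / (1,810,000 − 1,440,000) = 318,010,000,000 / 370,000 = 859,486.49.

$859,486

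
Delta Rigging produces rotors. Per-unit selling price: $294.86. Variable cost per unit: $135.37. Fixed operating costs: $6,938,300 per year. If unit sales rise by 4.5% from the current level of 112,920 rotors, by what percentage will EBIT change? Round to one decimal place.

Contribution at this volume is 112,920 × $159.49 = $18,009,610.80.
EBIT = $18,009,610.80 − $6,938,300 = $11,071,310.80.
Degree of operating leverage = $18,009,610.80 / $11,071,310.80 = 1.6267.
Operating income changes by 1.6267 × +4.5% = +7.3%.

+7.3%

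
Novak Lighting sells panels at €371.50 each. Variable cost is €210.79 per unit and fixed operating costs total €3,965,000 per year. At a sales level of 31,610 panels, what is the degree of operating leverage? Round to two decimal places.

At 31,610 units, contribution = 31,610 × €160.71 = €5,080,043.10.
Operating income = contribution − fixed costs = €5,080,043.10 − €3,965,000 = €1,115,043.10.
DOL = contribution ÷ EBIT = €5,080,043.10 ÷ €1,115,043.10 = 4.5559.

4.56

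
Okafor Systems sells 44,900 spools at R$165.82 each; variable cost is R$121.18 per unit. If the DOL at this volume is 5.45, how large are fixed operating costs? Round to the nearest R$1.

R$1,636,568

At 44,900 units, contribution = 44,900 × R$44.64 = R$2,004,336.00.
DOL = contribution / EBIT, so EBIT = R$2,004,336.00 / 5.45 = R$367,768.07.
Fixed costs = CM − EBIT = R$2,004,336.00 − R$367,768.07 = R$1,636,568.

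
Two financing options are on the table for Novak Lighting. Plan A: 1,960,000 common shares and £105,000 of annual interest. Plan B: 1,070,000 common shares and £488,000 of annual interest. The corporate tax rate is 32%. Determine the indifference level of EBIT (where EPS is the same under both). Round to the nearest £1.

£948,461

Set EPS_A = EPS_B: (EBIT − £105,000)(1 − 0.32) ÷ 1,960,000 = (EBIT − £488,000)(1 − 0.32) ÷ 1,070,000.
Cancelling (1 − t) and cross-multiplying: 1,070,000·(EBIT − 105,000) = 1,960,000·(EBIT − 488,000).
EBIT × (1,960,000 − 1,070,000) = 488,000 × 1,960,000 − 105,000 × 1,070,000 = 844,130,000,000, so EBIT = 844,130,000,000 ÷ 890,000 = 948,460.67.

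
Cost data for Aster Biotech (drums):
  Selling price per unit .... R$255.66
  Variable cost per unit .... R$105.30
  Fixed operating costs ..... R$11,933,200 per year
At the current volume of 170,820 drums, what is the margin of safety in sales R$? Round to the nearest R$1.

Unit CM = price − variable cost = R$255.66 − R$105.30 = R$150.36. Break-even units = R$11,933,200 ÷ R$150.36 = 79,364.19; break-even revenue = 79,364.19 × R$255.66 = R$20,290,249.48.
Current sales = 170,820 × R$255.66 = R$43,671,841.20.
Margin of safety = R$43,671,841.20 − R$20,290,249.48 = R$23,381,592.

R$23,381,592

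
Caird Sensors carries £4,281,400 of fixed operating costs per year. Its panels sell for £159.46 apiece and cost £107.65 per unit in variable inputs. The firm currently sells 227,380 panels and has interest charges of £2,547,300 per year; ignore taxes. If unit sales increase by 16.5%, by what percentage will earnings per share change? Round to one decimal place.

At 227,380 units, contribution = 227,380 × £51.81 = £11,780,557.80.
Subtracting fixed costs: EBIT = £11,780,557.80 − £4,281,400 = £7,499,157.80.
Interest = £2,547,300.00, so EBIT − I = £4,951,857.80.
DCL = total CM / (EBIT − I) = £11,780,557.80 / £4,951,857.80 = 2.3790.
%ΔEPS = DCL × %ΔSales = 2.3790 × +16.5% = +39.3%.

+39.3%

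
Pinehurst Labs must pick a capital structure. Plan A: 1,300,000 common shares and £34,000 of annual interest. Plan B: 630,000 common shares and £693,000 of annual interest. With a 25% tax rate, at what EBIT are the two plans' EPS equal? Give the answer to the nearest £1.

£1,312,657

At indifference, (EBIT − 34,000)(1 − t)/1,300,000 = (EBIT − 693,000)(1 − t)/630,000.
Cancelling (1 − t) and cross-multiplying: 630,000·(EBIT − 34,000) = 1,300,000·(EBIT − 693,000).
EBIT × (1,300,000 − 630,000) = 693,000 × 1,300,000 − 34,000 × 630,000 = 879,480,000,000, so EBIT = 879,480,000,000 ÷ 670,000 = 1,312,656.72.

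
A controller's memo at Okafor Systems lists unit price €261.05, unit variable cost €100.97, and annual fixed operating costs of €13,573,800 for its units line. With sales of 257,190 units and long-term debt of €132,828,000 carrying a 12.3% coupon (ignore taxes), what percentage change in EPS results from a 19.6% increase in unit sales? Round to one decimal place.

+71.7%

Contribution at this volume is 257,190 × €160.08 = €41,170,975.20.
Operating income = contribution − fixed costs = €41,170,975.20 − €13,573,800 = €27,597,175.20.
After interest of €16,337,844.00, pre-tax earnings = €11,259,331.20.
DCL = total CM / (EBIT − I) = €41,170,975.20 / €11,259,331.20 = 3.6566.
EPS therefore changes by 3.6566 × (+19.6%) = +71.7%.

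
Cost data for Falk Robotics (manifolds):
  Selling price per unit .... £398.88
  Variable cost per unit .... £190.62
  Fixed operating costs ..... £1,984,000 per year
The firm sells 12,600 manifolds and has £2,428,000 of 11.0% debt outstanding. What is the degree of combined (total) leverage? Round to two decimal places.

7.04

Contribution at this volume is 12,600 × £208.26 = £2,624,076.00.
Operating income = contribution − fixed costs = £2,624,076.00 − £1,984,000 = £640,076.00. Interest = £267,080.00, so EBIT − I = £372,996.00.
Degree of total leverage = total CM / (EBIT − interest) = £2,624,076.00 / £372,996.00 = 7.0351.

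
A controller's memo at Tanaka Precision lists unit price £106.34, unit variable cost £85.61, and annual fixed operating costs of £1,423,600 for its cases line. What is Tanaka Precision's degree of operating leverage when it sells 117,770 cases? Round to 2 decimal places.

Contribution at this volume is 117,770 × £20.73 = £2,441,372.10.
Subtracting fixed costs: EBIT = £2,441,372.10 − £1,423,600 = £1,017,772.10.
DOL = contribution ÷ EBIT = £2,441,372.10 ÷ £1,017,772.10 = 2.3987.

2.40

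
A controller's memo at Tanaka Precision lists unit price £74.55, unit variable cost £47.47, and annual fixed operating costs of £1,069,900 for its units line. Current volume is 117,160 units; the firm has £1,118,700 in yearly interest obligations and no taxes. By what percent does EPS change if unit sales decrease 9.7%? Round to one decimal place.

Total contribution margin = 117,160 × £27.08 = £3,172,692.80.
EBIT = £3,172,692.80 − £1,069,900 = £2,102,792.80.
Interest = £1,118,700.00, so EBIT − I = £984,092.80.
DCL = total CM / (EBIT − I) = £3,172,692.80 / £984,092.80 = 3.2240.
EPS therefore changes by 3.2240 × (-9.7%) = -31.3%.

-31.3%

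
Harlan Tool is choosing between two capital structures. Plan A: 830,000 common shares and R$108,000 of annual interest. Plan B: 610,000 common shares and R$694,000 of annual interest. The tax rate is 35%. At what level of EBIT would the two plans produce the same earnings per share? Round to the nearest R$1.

At indifference, (EBIT − 108,000)(1 − t)/830,000 = (EBIT − 694,000)(1 − t)/610,000.
Cancelling (1 − t) and cross-multiplying: 610,000·(EBIT − 108,000) = 830,000·(EBIT − 694,000).
EBIT × (830,000 − 610,000) = 694,000 × 830,000 − 108,000 × 610,000 = 510,140,000,000, so EBIT = 510,140,000,000 ÷ 220,000 = 2,318,818.18.

R$2,318,818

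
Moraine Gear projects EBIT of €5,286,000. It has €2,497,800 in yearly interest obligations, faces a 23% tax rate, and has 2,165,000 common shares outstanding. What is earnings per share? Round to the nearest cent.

Pre-tax income = €5,286,000 − €2,497,800.00 = €2,788,200.00.
Net income = €2,788,200.00 × (1 − 0.23) = €2,146,914.00.
EPS = €2,146,914.00 ÷ 2,165,000 = €0.99.

€0.99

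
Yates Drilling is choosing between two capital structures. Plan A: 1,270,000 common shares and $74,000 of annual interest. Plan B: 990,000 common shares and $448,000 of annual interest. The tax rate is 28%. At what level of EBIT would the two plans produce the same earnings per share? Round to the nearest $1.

Set EPS_A = EPS_B: (EBIT − $74,000)(1 − 0.28) ÷ 1,270,000 = (EBIT − $448,000)(1 − 0.28) ÷ 990,000.
Cancelling (1 − t) and cross-multiplying: 990,000·(EBIT − 74,000) = 1,270,000·(EBIT − 448,000).
Solving, EBIT = (448,000·1,270,000 − 74,000·990,000) / (1,270,000 − 990,000) = 495,700,000,000 / 280,000 = 1,770,357.14.

$1,770,357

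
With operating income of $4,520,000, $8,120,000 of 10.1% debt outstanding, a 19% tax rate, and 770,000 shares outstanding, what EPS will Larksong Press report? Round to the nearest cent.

Interest = $820,120.00, so EBT = $4,520,000 − $820,120.00 = $3,699,880.00.
After tax at 19%: net income = $3,699,880.00 × 0.81 = $2,996,902.80.
EPS = $2,996,902.80 ÷ 770,000 = $3.89.

$3.89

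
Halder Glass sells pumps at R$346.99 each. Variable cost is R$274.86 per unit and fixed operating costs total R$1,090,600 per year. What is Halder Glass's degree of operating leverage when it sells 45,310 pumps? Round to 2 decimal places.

1.50

Contribution at this volume is 45,310 × R$72.13 = R$3,268,210.30.
Operating income = contribution − fixed costs = R$3,268,210.30 − R$1,090,600 = R$2,177,610.30.
DOL = contribution ÷ EBIT = R$3,268,210.30 ÷ R$2,177,610.30 = 1.5008.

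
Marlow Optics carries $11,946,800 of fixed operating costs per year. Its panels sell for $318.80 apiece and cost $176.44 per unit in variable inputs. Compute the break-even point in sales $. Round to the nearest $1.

$26,753,581

Contribution margin per unit = $318.80 − $176.44 = $142.36, a CM ratio of $142.36 ÷ $318.80 = 0.4465.
Break-even sales = FC ÷ CM ratio = $11,946,800 × $318.80 / $142.36 = $26,753,581.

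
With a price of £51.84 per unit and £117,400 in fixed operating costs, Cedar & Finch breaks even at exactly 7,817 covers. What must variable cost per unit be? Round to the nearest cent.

Contribution per unit must be FC / Q = £117,400 / 7,817 = £15.0185.
Hence VC = price − CM = £51.84 − £15.0185 = £36.82.

£36.82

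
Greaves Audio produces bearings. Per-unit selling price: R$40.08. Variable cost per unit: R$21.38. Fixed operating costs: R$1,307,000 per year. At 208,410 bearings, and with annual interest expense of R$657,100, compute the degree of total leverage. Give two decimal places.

Total contribution margin = 208,410 × R$18.70 = R$3,897,267.00.
EBIT = R$3,897,267.00 − R$1,307,000 = R$2,590,267.00. Interest = R$657,100.00, so EBIT − I = R$1,933,167.00.
Degree of total leverage = total CM / (EBIT − interest) = R$3,897,267.00 / R$1,933,167.00 = 2.0160.

2.02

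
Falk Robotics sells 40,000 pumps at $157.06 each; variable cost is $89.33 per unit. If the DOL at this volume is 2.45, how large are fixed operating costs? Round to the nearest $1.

Total contribution margin = 40,000 × $67.73 = $2,709,200.00.
Since DOL = CM ÷ EBIT, EBIT = $2,709,200.00 ÷ 2.45 = $1,105,795.92.
Fixed costs = CM − EBIT = $2,709,200.00 − $1,105,795.92 = $1,603,404.

$1,603,404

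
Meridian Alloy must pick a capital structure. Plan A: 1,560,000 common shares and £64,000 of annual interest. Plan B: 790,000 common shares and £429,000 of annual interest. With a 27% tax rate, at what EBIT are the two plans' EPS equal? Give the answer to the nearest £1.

Set EPS_A = EPS_B: (EBIT − £64,000)(1 − 0.27) ÷ 1,560,000 = (EBIT − £429,000)(1 − 0.27) ÷ 790,000.
The (1 − t) factor cancels: (EBIT − 64,000) × 790,000 = (EBIT − 429,000) × 1,560,000.
EBIT × (1,560,000 − 790,000) = 429,000 × 1,560,000 − 64,000 × 790,000 = 618,680,000,000, so EBIT = 618,680,000,000 ÷ 770,000 = 803,480.52.

£803,481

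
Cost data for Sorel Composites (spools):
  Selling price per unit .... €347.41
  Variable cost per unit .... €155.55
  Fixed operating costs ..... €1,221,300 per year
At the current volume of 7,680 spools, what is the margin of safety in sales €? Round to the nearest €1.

€456,643

Each unit contributes €347.41 − €155.55 = €191.86. Break-even units = €1,221,300 ÷ €191.86 = 6,365.58; break-even revenue = 6,365.58 × €347.41 = €2,211,465.82.
Actual sales revenue = 7,680 × €347.41 = €2,668,108.80.
Margin of safety = €2,668,108.80 − €2,211,465.82 = €456,643.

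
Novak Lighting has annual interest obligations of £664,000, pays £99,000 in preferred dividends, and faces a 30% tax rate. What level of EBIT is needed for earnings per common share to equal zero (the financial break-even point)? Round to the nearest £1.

Grossing the preferred dividend up to pre-tax terms: £99,000 / (1 − 0.30) = £141,428.57.
Financial break-even EBIT = interest + D_p ÷ (1 − t) = £664,000 + £141,428.57 = £805,428.57.

£805,429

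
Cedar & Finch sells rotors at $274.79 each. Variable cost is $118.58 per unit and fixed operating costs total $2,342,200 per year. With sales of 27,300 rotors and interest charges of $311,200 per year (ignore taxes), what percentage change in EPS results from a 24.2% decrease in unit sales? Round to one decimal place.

-64.1%

Total contribution margin = 27,300 × $156.21 = $4,264,533.00.
EBIT = $4,264,533.00 − $2,342,200 = $1,922,333.00.
After interest of $311,200.00, pre-tax earnings = $1,611,133.00.
Degree of combined leverage = contribution ÷ (EBIT − I) = $4,264,533.00 ÷ $1,611,133.00 = 2.6469.
EPS therefore changes by 2.6469 × (-24.2%) = -64.1%.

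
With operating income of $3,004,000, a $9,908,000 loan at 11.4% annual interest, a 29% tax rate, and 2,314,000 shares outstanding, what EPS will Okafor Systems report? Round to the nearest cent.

$0.58

Pre-tax income = $3,004,000 − $1,129,512.00 = $1,874,488.00.
Net income = $1,874,488.00 × (1 − 0.29) = $1,330,886.48.
Per share: $1,330,886.48 / 2,314,000 shares = $0.58.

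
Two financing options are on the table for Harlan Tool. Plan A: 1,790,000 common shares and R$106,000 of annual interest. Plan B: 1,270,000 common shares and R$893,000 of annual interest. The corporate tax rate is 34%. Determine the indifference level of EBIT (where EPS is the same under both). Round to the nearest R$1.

Set EPS_A = EPS_B: (EBIT − R$106,000)(1 − 0.34) ÷ 1,790,000 = (EBIT − R$893,000)(1 − 0.34) ÷ 1,270,000.
Cancelling (1 − t) and cross-multiplying: 1,270,000·(EBIT − 106,000) = 1,790,000·(EBIT − 893,000).
EBIT × (1,790,000 − 1,270,000) = 893,000 × 1,790,000 − 106,000 × 1,270,000 = 1,463,850,000,000, so EBIT = 1,463,850,000,000 ÷ 520,000 = 2,815,096.15.

R$2,815,096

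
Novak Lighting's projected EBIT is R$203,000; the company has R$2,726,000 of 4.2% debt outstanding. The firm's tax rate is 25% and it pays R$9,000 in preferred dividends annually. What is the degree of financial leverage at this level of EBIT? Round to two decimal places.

2.65

Annual interest charges come to R$114,492.00.
Preferred dividends grossed up pre-tax: R$9,000 / (1 − 0.25) = R$12,000.00.
DFL = EBIT ÷ [EBIT − I − D_p/(1−t)] = R$203,000 ÷ [R$203,000 − R$114,492.00 − R$12,000.00] = R$203,000 ÷ R$76,508.00 = 2.6533.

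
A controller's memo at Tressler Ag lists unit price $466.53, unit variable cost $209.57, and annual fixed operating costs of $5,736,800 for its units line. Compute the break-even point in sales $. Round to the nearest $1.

$10,415,587

CM per unit = $466.53 − $209.57 = $256.96; CM ratio = $256.96 / $466.53 = 0.5508.
Break-even revenue = fixed costs × price ÷ CM = $5,736,800 × $466.53 ÷ $256.96 = $10,415,587.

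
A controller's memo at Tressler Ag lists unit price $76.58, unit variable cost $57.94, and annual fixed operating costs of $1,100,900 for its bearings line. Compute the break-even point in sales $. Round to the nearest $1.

Contribution margin per unit = $76.58 − $57.94 = $18.64, a CM ratio of $18.64 ÷ $76.58 = 0.2434.
Break-even revenue = fixed costs × price ÷ CM = $1,100,900 × $76.58 ÷ $18.64 = $4,522,904.

$4,522,904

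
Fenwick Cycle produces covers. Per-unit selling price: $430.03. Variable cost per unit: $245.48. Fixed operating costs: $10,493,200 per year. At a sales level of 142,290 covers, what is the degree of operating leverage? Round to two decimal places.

1.67

At 142,290 units, contribution = 142,290 × $184.55 = $26,259,619.50.
EBIT = $26,259,619.50 − $10,493,200 = $15,766,419.50.
DOL = contribution ÷ EBIT = $26,259,619.50 ÷ $15,766,419.50 = 1.6655.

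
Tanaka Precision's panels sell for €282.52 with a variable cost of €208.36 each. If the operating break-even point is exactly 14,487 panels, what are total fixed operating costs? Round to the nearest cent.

Unit CM = price − variable cost = €282.52 − €208.36 = €74.16.
Since BE = FC / CM, FC = 14,487 × €74.16 = €1,074,355.92.

€1,074,355.92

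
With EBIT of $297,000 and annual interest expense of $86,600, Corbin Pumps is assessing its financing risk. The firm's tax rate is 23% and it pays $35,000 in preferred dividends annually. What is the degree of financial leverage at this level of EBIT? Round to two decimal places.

Annual interest charges come to $86,600.00.
Pre-tax preferred-dividend burden = $35,000 ÷ (1 − 0.23) = $45,454.55.
DFL = EBIT ÷ [EBIT − I − D_p/(1−t)] = $297,000 ÷ [$297,000 − $86,600.00 − $45,454.55] = $297,000 ÷ $164,945.45 = 1.8006.

1.80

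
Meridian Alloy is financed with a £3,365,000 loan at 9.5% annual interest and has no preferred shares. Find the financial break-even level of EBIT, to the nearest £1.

Annual interest = 9.5% × £3,365,000 = £319,675.00.
With no preferred dividends, EPS = 0 when EBIT exactly covers interest, so the financial break-even EBIT is £319,675.00.

£319,675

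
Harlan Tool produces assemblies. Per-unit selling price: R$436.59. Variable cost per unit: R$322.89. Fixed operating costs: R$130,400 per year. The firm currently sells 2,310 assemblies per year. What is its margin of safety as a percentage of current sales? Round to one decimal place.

Unit CM = price − variable cost = R$436.59 − R$322.89 = R$113.70. Break-even units = R$130,400 ÷ R$113.70 = 1,146.88; break-even revenue = 1,146.88 × R$436.59 = R$500,715.36.
Current sales = 2,310 × R$436.59 = R$1,008,522.90.
Margin of safety = (R$1,008,522.90 − R$500,715.36) ÷ R$1,008,522.90 = 50.4%.

50.4%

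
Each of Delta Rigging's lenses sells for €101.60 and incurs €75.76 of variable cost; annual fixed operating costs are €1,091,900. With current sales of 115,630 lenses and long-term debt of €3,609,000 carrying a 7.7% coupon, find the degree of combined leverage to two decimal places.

Contribution at this volume is 115,630 × €25.84 = €2,987,879.20.
Subtracting fixed costs: EBIT = €2,987,879.20 − €1,091,900 = €1,895,979.20. Interest = €277,893.00.
DOL = €2,987,879.20 ÷ €1,895,979.20 = 1.5759; DFL = €1,895,979.20 ÷ €1,618,086.20 = 1.1717.
DCL = DOL × DFL = 1.5759 × 1.1717 = 1.8465.

1.85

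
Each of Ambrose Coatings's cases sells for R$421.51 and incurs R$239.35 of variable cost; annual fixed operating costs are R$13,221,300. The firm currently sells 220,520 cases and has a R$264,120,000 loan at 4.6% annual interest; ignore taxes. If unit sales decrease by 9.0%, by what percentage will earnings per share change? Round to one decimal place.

Total contribution margin = 220,520 × R$182.16 = R$40,169,923.20.
EBIT = R$40,169,923.20 − R$13,221,300 = R$26,948,623.20.
After interest of R$12,149,520.00, pre-tax earnings = R$14,799,103.20.
Degree of combined leverage = contribution ÷ (EBIT − I) = R$40,169,923.20 ÷ R$14,799,103.20 = 2.7143.
EPS therefore changes by 2.7143 × (-9.0%) = -24.4%.

-24.4%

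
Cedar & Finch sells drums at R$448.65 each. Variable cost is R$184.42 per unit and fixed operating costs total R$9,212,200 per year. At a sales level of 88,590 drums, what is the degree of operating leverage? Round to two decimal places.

Contribution at this volume is 88,590 × R$264.23 = R$23,408,135.70.
Operating income = contribution − fixed costs = R$23,408,135.70 − R$9,212,200 = R$14,195,935.70.
Degree of operating leverage = R$23,408,135.70 / R$14,195,935.70 = 1.6489.

1.65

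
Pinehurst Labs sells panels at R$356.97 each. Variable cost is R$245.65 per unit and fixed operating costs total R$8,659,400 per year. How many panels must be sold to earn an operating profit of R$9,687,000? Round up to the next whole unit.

Each unit contributes R$356.97 − R$245.65 = R$111.32.
Need Q such that Q × R$111.32 − R$8,659,400 = R$9,687,000, i.e. Q = R$18,346,400 / R$111.32 = 164,807.76 → 164,808.

164,808 panels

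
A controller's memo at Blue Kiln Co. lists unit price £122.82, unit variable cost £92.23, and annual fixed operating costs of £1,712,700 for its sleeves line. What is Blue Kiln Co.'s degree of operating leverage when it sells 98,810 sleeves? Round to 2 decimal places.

Total contribution margin = 98,810 × £30.59 = £3,022,597.90.
Operating income = contribution − fixed costs = £3,022,597.90 − £1,712,700 = £1,309,897.90.
So DOL = total CM / EBIT = £3,022,597.90 / £1,309,897.90 = 2.3075.

2.31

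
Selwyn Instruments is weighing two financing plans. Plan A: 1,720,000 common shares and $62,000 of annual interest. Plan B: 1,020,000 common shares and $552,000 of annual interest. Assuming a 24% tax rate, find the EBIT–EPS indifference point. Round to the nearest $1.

Set EPS_A = EPS_B: (EBIT − $62,000)(1 − 0.24) ÷ 1,720,000 = (EBIT − $552,000)(1 − 0.24) ÷ 1,020,000.
The (1 − t) factor cancels: (EBIT − 62,000) × 1,020,000 = (EBIT − 552,000) × 1,720,000.
EBIT × (1,720,000 − 1,020,000) = 552,000 × 1,720,000 − 62,000 × 1,020,000 = 886,200,000,000, so EBIT = 886,200,000,000 ÷ 700,000 = 1,266,000.00.

$1,266,000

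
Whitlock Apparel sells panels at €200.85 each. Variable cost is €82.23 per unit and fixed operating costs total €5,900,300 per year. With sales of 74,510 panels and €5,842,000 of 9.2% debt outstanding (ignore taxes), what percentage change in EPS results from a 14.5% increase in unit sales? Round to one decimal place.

Total contribution margin = 74,510 × €118.62 = €8,838,376.20.
EBIT = €8,838,376.20 − €5,900,300 = €2,938,076.20.
After interest of €537,464.00, pre-tax earnings = €2,400,612.20.
Degree of combined leverage = contribution ÷ (EBIT − I) = €8,838,376.20 ÷ €2,400,612.20 = 3.6817.
EPS therefore changes by 3.6817 × (+14.5%) = +53.4%.

+53.4%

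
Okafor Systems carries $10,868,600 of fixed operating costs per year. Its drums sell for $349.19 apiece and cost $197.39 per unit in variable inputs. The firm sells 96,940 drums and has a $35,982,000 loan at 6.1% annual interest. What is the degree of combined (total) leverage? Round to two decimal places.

8.91

Total contribution margin = 96,940 × $151.80 = $14,715,492.00.
Subtracting fixed costs: EBIT = $14,715,492.00 − $10,868,600 = $3,846,892.00. Interest = $2,194,902.00, so EBIT − I = $1,651,990.00.
Degree of total leverage = total CM / (EBIT − interest) = $14,715,492.00 / $1,651,990.00 = 8.9077.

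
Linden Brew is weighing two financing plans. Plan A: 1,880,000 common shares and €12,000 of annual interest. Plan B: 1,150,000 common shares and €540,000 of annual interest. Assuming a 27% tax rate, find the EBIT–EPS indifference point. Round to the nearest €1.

Set EPS_A = EPS_B: (EBIT − €12,000)(1 − 0.27) ÷ 1,880,000 = (EBIT − €540,000)(1 − 0.27) ÷ 1,150,000.
Cancelling (1 − t) and cross-multiplying: 1,150,000·(EBIT − 12,000) = 1,880,000·(EBIT − 540,000).
EBIT × (1,880,000 − 1,150,000) = 540,000 × 1,880,000 − 12,000 × 1,150,000 = 1,001,400,000,000, so EBIT = 1,001,400,000,000 ÷ 730,000 = 1,371,780.82.

€1,371,781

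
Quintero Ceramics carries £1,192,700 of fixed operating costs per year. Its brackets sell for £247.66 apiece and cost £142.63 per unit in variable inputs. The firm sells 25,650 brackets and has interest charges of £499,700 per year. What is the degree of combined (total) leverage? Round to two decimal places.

At 25,650 units, contribution = 25,650 × £105.03 = £2,694,019.50.
Operating income = contribution − fixed costs = £2,694,019.50 − £1,192,700 = £1,501,319.50. Interest = £499,700.00.
DOL = £2,694,019.50 ÷ £1,501,319.50 = 1.7944; DFL = £1,501,319.50 ÷ £1,001,619.50 = 1.4989.
DCL = DOL × DFL = 1.7944 × 1.4989 = 2.6896.

2.69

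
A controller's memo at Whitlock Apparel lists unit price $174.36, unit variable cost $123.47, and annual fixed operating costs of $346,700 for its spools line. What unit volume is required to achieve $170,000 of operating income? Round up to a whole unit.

10,154 spools

Each unit contributes $174.36 − $123.47 = $50.89.
Need Q such that Q × $50.89 − $346,700 = $170,000, i.e. Q = $516,700 / $50.89 = 10,153.27 → 10,154.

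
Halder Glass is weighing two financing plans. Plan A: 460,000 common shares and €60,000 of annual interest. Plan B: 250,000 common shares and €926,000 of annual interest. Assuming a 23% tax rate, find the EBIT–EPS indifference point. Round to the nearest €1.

At indifference, (EBIT − 60,000)(1 − t)/460,000 = (EBIT − 926,000)(1 − t)/250,000.
The (1 − t) factor cancels: (EBIT − 60,000) × 250,000 = (EBIT − 926,000) × 460,000.
EBIT × (460,000 − 250,000) = 926,000 × 460,000 − 60,000 × 250,000 = 410,960,000,000, so EBIT = 410,960,000,000 ÷ 210,000 = 1,956,952.38.

€1,956,952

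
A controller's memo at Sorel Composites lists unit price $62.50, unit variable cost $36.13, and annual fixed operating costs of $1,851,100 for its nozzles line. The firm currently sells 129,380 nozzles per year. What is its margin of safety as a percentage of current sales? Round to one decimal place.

Contribution margin per unit = $62.50 − $36.13 = $26.37. Break-even units = $1,851,100 ÷ $26.37 = 70,197.19; break-even revenue = 70,197.19 × $62.50 = $4,387,324.61.
Current sales = 129,380 × $62.50 = $8,086,250.00.
Margin of safety = ($8,086,250.00 − $4,387,324.61) ÷ $8,086,250.00 = 45.7%.

45.7%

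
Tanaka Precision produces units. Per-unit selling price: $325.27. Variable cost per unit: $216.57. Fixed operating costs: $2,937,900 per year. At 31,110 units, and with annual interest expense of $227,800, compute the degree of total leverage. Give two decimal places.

Total contribution margin = 31,110 × $108.70 = $3,381,657.00.
Subtracting fixed costs: EBIT = $3,381,657.00 − $2,937,900 = $443,757.00. Interest = $227,800.00, so EBIT − I = $215,957.00.
DCL = contribution ÷ (EBIT − I) = $3,381,657.00 ÷ $215,957.00 = 15.6589.

15.66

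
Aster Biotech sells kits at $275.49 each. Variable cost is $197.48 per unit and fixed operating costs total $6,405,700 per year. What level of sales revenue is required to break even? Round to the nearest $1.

$22,621,539

CM per unit = $275.49 − $197.48 = $78.01; CM ratio = $78.01 / $275.49 = 0.2832.
Break-even sales = FC ÷ CM ratio = $6,405,700 × $275.49 / $78.01 = $22,621,539.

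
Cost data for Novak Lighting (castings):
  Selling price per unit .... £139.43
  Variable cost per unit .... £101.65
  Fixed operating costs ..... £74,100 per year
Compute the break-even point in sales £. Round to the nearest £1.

CM per unit = £139.43 − £101.65 = £37.78; CM ratio = £37.78 / £139.43 = 0.2710.
Break-even revenue = fixed costs × price ÷ CM = £74,100 × £139.43 ÷ £37.78 = £273,472.

£273,472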